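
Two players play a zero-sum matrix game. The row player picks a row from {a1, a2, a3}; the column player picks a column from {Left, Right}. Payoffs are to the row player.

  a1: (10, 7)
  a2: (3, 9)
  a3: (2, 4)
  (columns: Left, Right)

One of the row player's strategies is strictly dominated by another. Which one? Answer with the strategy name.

a1 gives a strictly higher payoff than a3 against every column: 10 > 2, 7 > 4.
So a3 is strictly dominated and the row player never plays it.

a3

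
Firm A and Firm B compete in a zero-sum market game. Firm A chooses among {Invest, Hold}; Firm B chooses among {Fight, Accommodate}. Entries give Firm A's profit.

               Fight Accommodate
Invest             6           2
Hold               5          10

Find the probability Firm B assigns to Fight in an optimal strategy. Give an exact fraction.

Row minima: Invest → 2, Hold → 5; maximin = 5.
Column maxima: Fight → 6, Accommodate → 10; minimax = 6.
5 ≠ 6, so there is no saddle point; optimal play is mixed.
Let Firm A play Invest with probability p. Expected payoff against Fight: 6p + 5(1−p) = p + 5; against Accommodate: 2p + 10(1−p) = −8p + 10.
Setting these equal: p + 5 = −8p + 10 ⇒ 9p = 5 ⇒ p = 5/9, and the value is (1)·(5/9) + 5 = 50/9.
For Firm B: with q = P(Fight), equating Invest's and Hold's payoffs gives 4q + 2 = −5q + 10 ⇒ q = 8/9.

8/9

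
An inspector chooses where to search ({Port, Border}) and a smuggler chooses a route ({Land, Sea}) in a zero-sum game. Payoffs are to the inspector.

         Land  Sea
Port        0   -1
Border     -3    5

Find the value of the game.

-1/3

Row minima: Port → -1, Border → -3; maximin = -1.
Column maxima: Land → 0, Sea → 5; minimax = 0.
-1 ≠ 0, so there is no saddle point; optimal play is mixed.
Let the inspector play Port with probability p. Expected payoff against Land: 0p + (-3)(1−p) = 3p − 3; against Sea: (-1)p + 5(1−p) = −6p + 5.
Setting these equal: 3p − 3 = −6p + 5 ⇒ 9p = 8 ⇒ p = 8/9, and the value is (3)·(8/9) − 3 = -1/3.
For the smuggler: with q = P(Land), equating Port's and Border's payoffs gives q − 1 = −8q + 5 ⇒ q = 2/3.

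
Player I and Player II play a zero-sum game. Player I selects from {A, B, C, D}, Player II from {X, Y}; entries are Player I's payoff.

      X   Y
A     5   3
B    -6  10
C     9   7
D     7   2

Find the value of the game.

22/3

Row minima: A → 3, B → -6, C → 7, D → 2; maximin = 7.
Column maxima: X → 9, Y → 10; minimax = 9.
7 ≠ 9, so there is no saddle point; optimal play is mixed.
A is strictly dominated by C, so Player I never plays it.
D is strictly dominated by C, so Player I never plays it.
On the remaining 2×2 (B, C vs X, Y):
Let Player I play B with probability p. Expected payoff against X: (-6)p + 9(1−p) = −15p + 9; against Y: 10p + 7(1−p) = 3p + 7.
Setting these equal: −15p + 9 = 3p + 7 ⇒ −18p = -2 ⇒ p = 1/9, and the value is (-15)·(1/9) + 9 = 22/3.
For Player II: with q = P(X), equating B's and C's payoffs gives −16q + 10 = 2q + 7 ⇒ q = 1/6.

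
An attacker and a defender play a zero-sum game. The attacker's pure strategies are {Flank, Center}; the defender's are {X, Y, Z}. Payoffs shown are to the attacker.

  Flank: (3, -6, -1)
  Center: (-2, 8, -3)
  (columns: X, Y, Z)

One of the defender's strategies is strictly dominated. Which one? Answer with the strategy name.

Z holds the attacker's payoff strictly below X in every row: -1 < 3, -3 < -2.
So X is strictly dominated for the defender.

X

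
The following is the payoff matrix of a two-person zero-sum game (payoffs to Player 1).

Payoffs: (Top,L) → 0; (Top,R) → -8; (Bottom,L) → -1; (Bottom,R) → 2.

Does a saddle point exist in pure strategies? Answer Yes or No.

No

Row minima: Top → -8, Bottom → -1; maximin = -1.
Column maxima: L → 0, R → 2; minimax = 0.
-1 ≠ 0, so no pure-strategy equilibrium exists.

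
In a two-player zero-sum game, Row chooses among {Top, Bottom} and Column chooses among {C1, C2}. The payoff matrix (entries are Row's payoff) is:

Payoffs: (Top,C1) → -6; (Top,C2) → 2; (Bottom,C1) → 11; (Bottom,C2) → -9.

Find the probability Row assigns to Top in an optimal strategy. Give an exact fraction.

5/7

Row minima: Top → -6, Bottom → -9; maximin = -6.
Column maxima: C1 → 11, C2 → 2; minimax = 2.
-6 ≠ 2, so there is no saddle point; optimal play is mixed.
Let Row play Top with probability p. Expected payoff against C1: (-6)p + 11(1−p) = −17p + 11; against C2: 2p + (-9)(1−p) = 11p − 9.
Setting these equal: −17p + 11 = 11p − 9 ⇒ −28p = -20 ⇒ p = 5/7, and the value is (-17)·(5/7) + 11 = -8/7.
For Column: with q = P(C1), equating Top's and Bottom's payoffs gives −8q + 2 = 20q − 9 ⇒ q = 11/28.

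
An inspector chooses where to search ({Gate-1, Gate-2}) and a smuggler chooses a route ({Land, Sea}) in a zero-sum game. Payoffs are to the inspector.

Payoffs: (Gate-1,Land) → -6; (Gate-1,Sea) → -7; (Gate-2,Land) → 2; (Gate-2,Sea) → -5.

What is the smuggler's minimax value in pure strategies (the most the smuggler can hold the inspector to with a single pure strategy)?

-5

Column maxima: Land → 2, Sea → -5.
The smallest of these is -5.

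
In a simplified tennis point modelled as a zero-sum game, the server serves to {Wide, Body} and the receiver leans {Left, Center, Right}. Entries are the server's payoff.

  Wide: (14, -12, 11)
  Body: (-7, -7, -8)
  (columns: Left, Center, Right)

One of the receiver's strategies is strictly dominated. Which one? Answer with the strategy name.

Right holds the server's payoff strictly below Left in every row: 11 < 14, -8 < -7.
So Left is strictly dominated for the receiver.

Left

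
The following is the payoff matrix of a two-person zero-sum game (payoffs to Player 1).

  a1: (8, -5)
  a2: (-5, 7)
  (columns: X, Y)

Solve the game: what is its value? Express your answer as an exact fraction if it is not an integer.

Row minima: a1 → -5, a2 → -5; maximin = -5.
Column maxima: X → 8, Y → 7; minimax = 7.
-5 ≠ 7, so there is no saddle point; optimal play is mixed.
Let Player 1 play a1 with probability p. Expected payoff against X: 8p + (-5)(1−p) = 13p − 5; against Y: (-5)p + 7(1−p) = −12p + 7.
Setting these equal: 13p − 5 = −12p + 7 ⇒ 25p = 12 ⇒ p = 12/25, and the value is (13)·(12/25) − 5 = 31/25.
For Player 2: with q = P(X), equating a1's and a2's payoffs gives 13q − 5 = −12q + 7 ⇒ q = 12/25.

31/25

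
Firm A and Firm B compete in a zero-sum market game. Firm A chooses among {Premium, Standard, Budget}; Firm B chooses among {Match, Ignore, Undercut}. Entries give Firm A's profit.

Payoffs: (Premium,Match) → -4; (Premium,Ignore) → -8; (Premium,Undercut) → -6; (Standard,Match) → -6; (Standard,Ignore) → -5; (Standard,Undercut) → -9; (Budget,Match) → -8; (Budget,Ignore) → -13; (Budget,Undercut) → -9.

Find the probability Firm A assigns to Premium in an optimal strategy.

2/3

Row minima: Premium → -8, Standard → -9, Budget → -13; maximin = -8.
Column maxima: Match → -4, Ignore → -5, Undercut → -6; minimax = -6.
-8 ≠ -6, so there is no saddle point; optimal play is mixed.
Budget is strictly dominated by Premium, so Firm A never plays it.
Match is strictly dominated by Undercut (it gives Firm A strictly more in every row), so Firm B never plays it.
On the remaining 2×2 (Premium, Standard vs Ignore, Undercut):
Let Firm A play Premium with probability p. Expected payoff against Ignore: (-8)p + (-5)(1−p) = −3p − 5; against Undercut: (-6)p + (-9)(1−p) = 3p − 9.
Setting these equal: −3p − 5 = 3p − 9 ⇒ −6p = -4 ⇒ p = 2/3, and the value is (-3)·(2/3) − 5 = -7.
For Firm B: with q = P(Ignore), equating Premium's and Standard's payoffs gives −2q − 6 = 4q − 9 ⇒ q = 1/2.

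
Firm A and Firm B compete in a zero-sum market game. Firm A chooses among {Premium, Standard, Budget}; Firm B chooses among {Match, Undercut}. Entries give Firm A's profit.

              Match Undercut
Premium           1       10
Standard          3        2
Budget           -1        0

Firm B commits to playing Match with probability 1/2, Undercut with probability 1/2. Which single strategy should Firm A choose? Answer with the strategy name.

Premium

Expected payoff of Premium: (1/2)·1 + (1/2)·10 = 11/2.
Expected payoff of Standard: (1/2)·3 + (1/2)·2 = 5/2.
Expected payoff of Budget: (1/2)·(-1) + (1/2)·0 = -1/2.
The largest is 11/2, so Firm A's best response is Premium.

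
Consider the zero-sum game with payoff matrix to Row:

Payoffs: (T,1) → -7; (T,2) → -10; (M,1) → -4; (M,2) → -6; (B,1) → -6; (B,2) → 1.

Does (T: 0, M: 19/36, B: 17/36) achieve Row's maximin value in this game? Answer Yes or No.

Against 1 this mix gives (19/36)·(-4) + (17/36)·(-6) = -89/18.
Against 2 this mix gives (19/36)·(-6) + (17/36)·1 = -97/36.
Column will play 1, holding Row to -89/18. Shifting weight toward the row that does better against 1 would raise this floor (the equalizing mix achieves -40/9 against both 1 and 2), so the proposed strategy is not optimal.

No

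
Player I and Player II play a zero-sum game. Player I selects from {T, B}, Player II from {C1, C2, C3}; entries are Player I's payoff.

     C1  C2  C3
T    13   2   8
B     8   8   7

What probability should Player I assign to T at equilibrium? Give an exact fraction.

1/7

Row minima: T → 2, B → 7; maximin = 7.
Column maxima: C1 → 13, C2 → 8, C3 → 8; minimax = 8.
7 ≠ 8, so there is no saddle point; optimal play is mixed.
C1 is strictly dominated by C3 (it gives Player I strictly more in every row), so Player II never plays it.
On the remaining 2×2 (T, B vs C2, C3):
Let Player I play T with probability p. Expected payoff against C2: 2p + 8(1−p) = −6p + 8; against C3: 8p + 7(1−p) = p + 7.
Setting these equal: −6p + 8 = p + 7 ⇒ −7p = -1 ⇒ p = 1/7, and the value is (-6)·(1/7) + 8 = 50/7.
For Player II: with q = P(C2), equating T's and B's payoffs gives −6q + 8 = q + 7 ⇒ q = 1/7.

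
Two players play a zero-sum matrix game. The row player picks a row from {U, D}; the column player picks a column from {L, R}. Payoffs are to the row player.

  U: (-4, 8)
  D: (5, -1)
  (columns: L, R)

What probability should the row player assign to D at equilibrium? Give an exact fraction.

2/3

Row minima: U → -4, D → -1; maximin = -1.
Column maxima: L → 5, R → 8; minimax = 5.
-1 ≠ 5, so there is no saddle point; optimal play is mixed.
Let the row player play U with probability p. Expected payoff against L: (-4)p + 5(1−p) = −9p + 5; against R: 8p + (-1)(1−p) = 9p − 1.
Setting these equal: −9p + 5 = 9p − 1 ⇒ −18p = -6 ⇒ p = 1/3, and the value is (-9)·(1/3) + 5 = 2.
For the column player: with q = P(L), equating U's and D's payoffs gives −12q + 8 = 6q − 1 ⇒ q = 1/2.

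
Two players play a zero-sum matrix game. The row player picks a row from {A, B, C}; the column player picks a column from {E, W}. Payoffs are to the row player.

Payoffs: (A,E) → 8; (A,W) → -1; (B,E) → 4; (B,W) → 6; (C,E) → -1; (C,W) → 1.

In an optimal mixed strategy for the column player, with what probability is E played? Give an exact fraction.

Row minima: A → -1, B → 4, C → -1; maximin = 4.
Column maxima: E → 8, W → 6; minimax = 6.
4 ≠ 6, so there is no saddle point; optimal play is mixed.
C is strictly dominated by B, so the row player never plays it.
On the remaining 2×2 (A, B vs E, W):
Let the row player play A with probability p. Expected payoff against E: 8p + 4(1−p) = 4p + 4; against W: (-1)p + 6(1−p) = −7p + 6.
Setting these equal: 4p + 4 = −7p + 6 ⇒ 11p = 2 ⇒ p = 2/11, and the value is (4)·(2/11) + 4 = 52/11.
For the column player: with q = P(E), equating A's and B's payoffs gives 9q − 1 = −2q + 6 ⇒ q = 7/11.

7/11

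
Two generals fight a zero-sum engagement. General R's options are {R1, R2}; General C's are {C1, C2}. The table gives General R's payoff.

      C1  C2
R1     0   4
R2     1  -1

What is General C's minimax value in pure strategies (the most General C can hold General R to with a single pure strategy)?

1

Column maxima: C1 → 1, C2 → 4.
The smallest of these is 1.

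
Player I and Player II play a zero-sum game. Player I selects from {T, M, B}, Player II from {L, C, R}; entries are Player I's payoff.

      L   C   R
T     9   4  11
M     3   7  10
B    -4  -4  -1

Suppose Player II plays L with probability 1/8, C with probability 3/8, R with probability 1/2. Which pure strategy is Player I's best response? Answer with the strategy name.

T

Expected payoff of T: (1/8)·9 + (3/8)·4 + (1/2)·11 = 65/8.
Expected payoff of M: (1/8)·3 + (3/8)·7 + (1/2)·10 = 8.
Expected payoff of B: (1/8)·(-4) + (3/8)·(-4) + (1/2)·(-1) = -5/2.
The largest is 65/8, so Player I's best response is T.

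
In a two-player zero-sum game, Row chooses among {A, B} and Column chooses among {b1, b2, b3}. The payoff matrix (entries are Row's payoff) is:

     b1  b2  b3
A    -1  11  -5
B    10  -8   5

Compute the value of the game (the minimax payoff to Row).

15/29

Row minima: A → -5, B → -8; maximin = -5.
Column maxima: b1 → 10, b2 → 11, b3 → 5; minimax = 5.
-5 ≠ 5, so there is no saddle point; optimal play is mixed.
b1 is strictly dominated by b3 (it gives Row strictly more in every row), so Column never plays it.
On the remaining 2×2 (A, B vs b2, b3):
Let Row play A with probability p. Expected payoff against b2: 11p + (-8)(1−p) = 19p − 8; against b3: (-5)p + 5(1−p) = −10p + 5.
Setting these equal: 19p − 8 = −10p + 5 ⇒ 29p = 13 ⇒ p = 13/29, and the value is (19)·(13/29) − 8 = 15/29.
For Column: with q = P(b2), equating A's and B's payoffs gives 16q − 5 = −13q + 5 ⇒ q = 10/29.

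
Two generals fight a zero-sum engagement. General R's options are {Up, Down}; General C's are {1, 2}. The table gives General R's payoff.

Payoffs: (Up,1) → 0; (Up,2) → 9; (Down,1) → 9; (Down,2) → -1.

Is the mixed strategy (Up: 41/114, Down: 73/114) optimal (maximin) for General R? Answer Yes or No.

Against 1 this mix gives (41/114)·0 + (73/114)·9 = 219/38.
Against 2 this mix gives (41/114)·9 + (73/114)·(-1) = 148/57.
General C will play 2, holding General R to 148/57. Shifting weight toward the row that does better against 2 would raise this floor (the equalizing mix achieves 81/19 against both 2 and 1), so the proposed strategy is not optimal.

No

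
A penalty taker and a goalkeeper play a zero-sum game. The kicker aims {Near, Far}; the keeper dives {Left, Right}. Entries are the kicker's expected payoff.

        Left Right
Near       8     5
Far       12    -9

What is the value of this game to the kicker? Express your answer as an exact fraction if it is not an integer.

5

Row minima: Near → 5, Far → -9; maximin = 5.
Column maxima: Left → 12, Right → 5; minimax = 5.
Since maximin = minimax = 5, there is a saddle point and the value is 5.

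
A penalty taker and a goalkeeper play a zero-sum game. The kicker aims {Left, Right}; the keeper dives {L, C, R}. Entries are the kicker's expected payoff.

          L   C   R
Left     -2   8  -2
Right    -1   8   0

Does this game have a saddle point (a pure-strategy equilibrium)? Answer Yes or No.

Row minima: Left → -2, Right → -1; maximin = -1.
Column maxima: L → -1, C → 8, R → 0; minimax = -1.
maximin = minimax = -1, so a saddle point exists.

Yes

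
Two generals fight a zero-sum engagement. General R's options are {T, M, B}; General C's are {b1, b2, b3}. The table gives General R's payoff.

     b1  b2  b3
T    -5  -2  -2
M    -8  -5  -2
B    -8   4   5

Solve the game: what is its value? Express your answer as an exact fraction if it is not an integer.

Row minima: T → -5, M → -8, B → -8; maximin = -5.
Column maxima: b1 → -5, b2 → 4, b3 → 5; minimax = -5.
Since maximin = minimax = -5, there is a saddle point and the value is -5.

-5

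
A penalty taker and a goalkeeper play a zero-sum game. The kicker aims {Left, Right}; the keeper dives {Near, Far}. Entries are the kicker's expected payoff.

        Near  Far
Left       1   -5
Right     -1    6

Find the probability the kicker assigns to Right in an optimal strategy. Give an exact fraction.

Row minima: Left → -5, Right → -1; maximin = -1.
Column maxima: Near → 1, Far → 6; minimax = 1.
-1 ≠ 1, so there is no saddle point; optimal play is mixed.
Let the kicker play Left with probability p. Expected payoff against Near: 1p + (-1)(1−p) = 2p − 1; against Far: (-5)p + 6(1−p) = −11p + 6.
Setting these equal: 2p − 1 = −11p + 6 ⇒ 13p = 7 ⇒ p = 7/13, and the value is (2)·(7/13) − 1 = 1/13.
For the keeper: with q = P(Near), equating Left's and Right's payoffs gives 6q − 5 = −7q + 6 ⇒ q = 11/13.

6/13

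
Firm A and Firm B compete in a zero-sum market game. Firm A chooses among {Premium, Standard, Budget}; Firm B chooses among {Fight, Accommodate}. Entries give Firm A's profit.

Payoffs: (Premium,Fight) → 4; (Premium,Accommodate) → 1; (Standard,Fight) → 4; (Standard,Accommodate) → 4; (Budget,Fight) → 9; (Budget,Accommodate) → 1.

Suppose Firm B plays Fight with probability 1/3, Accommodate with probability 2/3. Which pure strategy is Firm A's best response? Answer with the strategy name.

Standard

Expected payoff of Premium: (1/3)·4 + (2/3)·1 = 2.
Expected payoff of Standard: (1/3)·4 + (2/3)·4 = 4.
Expected payoff of Budget: (1/3)·9 + (2/3)·1 = 11/3.
The largest is 4, so Firm A's best response is Standard.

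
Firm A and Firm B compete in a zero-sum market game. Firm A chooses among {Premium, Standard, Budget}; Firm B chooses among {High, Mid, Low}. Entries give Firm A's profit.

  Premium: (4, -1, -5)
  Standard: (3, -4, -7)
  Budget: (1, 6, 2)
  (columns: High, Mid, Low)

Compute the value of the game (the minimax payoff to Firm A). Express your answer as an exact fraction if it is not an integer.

Row minima: Premium → -5, Standard → -7, Budget → 1; maximin = 1.
Column maxima: High → 4, Mid → 6, Low → 2; minimax = 2.
1 ≠ 2, so there is no saddle point; optimal play is mixed.
Standard is strictly dominated by Premium, so Firm A never plays it.
Mid is strictly dominated by Low (it gives Firm A strictly more in every row), so Firm B never plays it.
On the remaining 2×2 (Premium, Budget vs High, Low):
Let Firm A play Premium with probability p. Expected payoff against High: 4p + 1(1−p) = 3p + 1; against Low: (-5)p + 2(1−p) = −7p + 2.
Setting these equal: 3p + 1 = −7p + 2 ⇒ 10p = 1 ⇒ p = 1/10, and the value is (3)·(1/10) + 1 = 13/10.
For Firm B: with q = P(High), equating Premium's and Budget's payoffs gives 9q − 5 = −q + 2 ⇒ q = 7/10.

13/10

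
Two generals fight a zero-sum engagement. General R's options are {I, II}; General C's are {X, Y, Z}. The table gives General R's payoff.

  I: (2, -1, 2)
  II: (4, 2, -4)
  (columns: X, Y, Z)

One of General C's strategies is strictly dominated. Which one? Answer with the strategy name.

X

Y holds General R's payoff strictly below X in every row: -1 < 2, 2 < 4.
So X is strictly dominated for General C.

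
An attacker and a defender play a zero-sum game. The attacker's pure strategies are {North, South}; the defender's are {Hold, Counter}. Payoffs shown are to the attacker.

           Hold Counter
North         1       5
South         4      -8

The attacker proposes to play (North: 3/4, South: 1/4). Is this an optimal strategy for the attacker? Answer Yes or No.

Against Hold this mix gives (3/4)·1 + (1/4)·4 = 7/4.
Against Counter this mix gives (3/4)·5 + (1/4)·(-8) = 7/4.
All of the defender's active replies (Hold, Counter) yield 7/4, and no column does worse for the attacker. The mix makes the defender indifferent and guarantees 7/4, so it is optimal.

Yes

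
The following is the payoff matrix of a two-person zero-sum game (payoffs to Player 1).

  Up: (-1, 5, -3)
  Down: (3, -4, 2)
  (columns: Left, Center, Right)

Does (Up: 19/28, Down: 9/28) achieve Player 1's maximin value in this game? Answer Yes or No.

No

Against Left this mix gives (19/28)·(-1) + (9/28)·3 = 2/7.
Against Center this mix gives (19/28)·5 + (9/28)·(-4) = 59/28.
Against Right this mix gives (19/28)·(-3) + (9/28)·2 = -39/28.
Player 2 will play Right, holding Player 1 to -39/28. Shifting weight toward the row that does better against Right would raise this floor (the equalizing mix achieves -1/7 against both Right and Center), so the proposed strategy is not optimal.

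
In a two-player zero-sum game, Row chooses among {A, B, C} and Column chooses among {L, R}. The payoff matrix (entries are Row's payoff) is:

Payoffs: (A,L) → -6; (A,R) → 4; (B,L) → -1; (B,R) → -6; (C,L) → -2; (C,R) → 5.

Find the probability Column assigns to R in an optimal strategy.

Row minima: A → -6, B → -6, C → -2; maximin = -2.
Column maxima: L → -1, R → 5; minimax = -1.
-2 ≠ -1, so there is no saddle point; optimal play is mixed.
A is strictly dominated by C, so Row never plays it.
On the remaining 2×2 (B, C vs L, R):
Let Row play B with probability p. Expected payoff against L: (-1)p + (-2)(1−p) = p − 2; against R: (-6)p + 5(1−p) = −11p + 5.
Setting these equal: p − 2 = −11p + 5 ⇒ 12p = 7 ⇒ p = 7/12, and the value is (1)·(7/12) − 2 = -17/12.
For Column: with q = P(L), equating B's and C's payoffs gives 5q − 6 = −7q + 5 ⇒ q = 11/12.

1/12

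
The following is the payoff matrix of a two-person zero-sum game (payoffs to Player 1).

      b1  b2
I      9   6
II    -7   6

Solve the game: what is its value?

6

Row minima: I → 6, II → -7; maximin = 6.
Column maxima: b1 → 9, b2 → 6; minimax = 6.
Since maximin = minimax = 6, there is a saddle point and the value is 6.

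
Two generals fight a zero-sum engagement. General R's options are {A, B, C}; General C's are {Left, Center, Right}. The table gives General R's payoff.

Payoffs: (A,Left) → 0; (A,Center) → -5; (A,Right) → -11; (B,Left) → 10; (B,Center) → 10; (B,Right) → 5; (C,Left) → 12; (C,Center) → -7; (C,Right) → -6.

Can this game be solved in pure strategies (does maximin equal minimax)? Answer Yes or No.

Row minima: A → -11, B → 5, C → -7; maximin = 5.
Column maxima: Left → 12, Center → 10, Right → 5; minimax = 5.
maximin = minimax = 5, so a saddle point exists.

Yes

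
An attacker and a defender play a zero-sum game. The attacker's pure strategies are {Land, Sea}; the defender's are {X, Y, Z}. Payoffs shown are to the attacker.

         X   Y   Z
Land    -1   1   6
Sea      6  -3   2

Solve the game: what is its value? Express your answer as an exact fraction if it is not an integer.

3/11

Row minima: Land → -1, Sea → -3; maximin = -1.
Column maxima: X → 6, Y → 1, Z → 6; minimax = 1.
-1 ≠ 1, so there is no saddle point; optimal play is mixed.
Z is strictly dominated by Y (it gives the attacker strictly more in every row), so the defender never plays it.
On the remaining 2×2 (Land, Sea vs X, Y):
Let the attacker play Land with probability p. Expected payoff against X: (-1)p + 6(1−p) = −7p + 6; against Y: 1p + (-3)(1−p) = 4p − 3.
Setting these equal: −7p + 6 = 4p − 3 ⇒ −11p = -9 ⇒ p = 9/11, and the value is (-7)·(9/11) + 6 = 3/11.
For the defender: with q = P(X), equating Land's and Sea's payoffs gives −2q + 1 = 9q − 3 ⇒ q = 4/11.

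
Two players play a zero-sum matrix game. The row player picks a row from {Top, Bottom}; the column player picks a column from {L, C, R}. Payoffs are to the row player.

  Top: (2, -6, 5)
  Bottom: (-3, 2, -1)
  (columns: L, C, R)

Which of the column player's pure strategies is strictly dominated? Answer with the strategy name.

L holds the row player's payoff strictly below R in every row: 2 < 5, -3 < -1.
So R is strictly dominated for the column player.

R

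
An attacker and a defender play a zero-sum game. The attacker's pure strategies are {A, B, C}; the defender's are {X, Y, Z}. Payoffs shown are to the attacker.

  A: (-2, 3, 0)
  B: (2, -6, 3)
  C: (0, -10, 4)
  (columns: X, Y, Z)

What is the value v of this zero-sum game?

-6/13

Row minima: A → -2, B → -6, C → -10; maximin = -2.
Column maxima: X → 2, Y → 3, Z → 4; minimax = 2.
-2 ≠ 2, so there is no saddle point; optimal play is mixed.
Z is strictly dominated by X (it gives the attacker strictly more in every row), so the defender never plays it.
With Z eliminated, C is strictly dominated by B (B gives the attacker strictly more in every remaining column), so the attacker never plays it.
On the remaining 2×2 (A, B vs X, Y):
Let the attacker play A with probability p. Expected payoff against X: (-2)p + 2(1−p) = −4p + 2; against Y: 3p + (-6)(1−p) = 9p − 6.
Setting these equal: −4p + 2 = 9p − 6 ⇒ −13p = -8 ⇒ p = 8/13, and the value is (-4)·(8/13) + 2 = -6/13.
For the defender: with q = P(X), equating A's and B's payoffs gives −5q + 3 = 8q − 6 ⇒ q = 9/13.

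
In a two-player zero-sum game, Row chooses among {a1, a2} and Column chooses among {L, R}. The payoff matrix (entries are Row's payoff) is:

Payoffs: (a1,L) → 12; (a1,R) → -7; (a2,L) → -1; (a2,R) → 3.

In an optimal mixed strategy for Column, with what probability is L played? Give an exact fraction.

10/23

Row minima: a1 → -7, a2 → -1; maximin = -1.
Column maxima: L → 12, R → 3; minimax = 3.
-1 ≠ 3, so there is no saddle point; optimal play is mixed.
Let Row play a1 with probability p. Expected payoff against L: 12p + (-1)(1−p) = 13p − 1; against R: (-7)p + 3(1−p) = −10p + 3.
Setting these equal: 13p − 1 = −10p + 3 ⇒ 23p = 4 ⇒ p = 4/23, and the value is (13)·(4/23) − 1 = 29/23.
For Column: with q = P(L), equating a1's and a2's payoffs gives 19q − 7 = −4q + 3 ⇒ q = 10/23.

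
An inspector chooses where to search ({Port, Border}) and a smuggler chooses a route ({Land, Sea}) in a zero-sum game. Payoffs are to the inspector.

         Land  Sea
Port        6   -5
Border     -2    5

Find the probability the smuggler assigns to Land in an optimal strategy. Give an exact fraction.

5/9

Row minima: Port → -5, Border → -2; maximin = -2.
Column maxima: Land → 6, Sea → 5; minimax = 5.
-2 ≠ 5, so there is no saddle point; optimal play is mixed.
Let the inspector play Port with probability p. Expected payoff against Land: 6p + (-2)(1−p) = 8p − 2; against Sea: (-5)p + 5(1−p) = −10p + 5.
Setting these equal: 8p − 2 = −10p + 5 ⇒ 18p = 7 ⇒ p = 7/18, and the value is (8)·(7/18) − 2 = 10/9.
For the smuggler: with q = P(Land), equating Port's and Border's payoffs gives 11q − 5 = −7q + 5 ⇒ q = 5/9.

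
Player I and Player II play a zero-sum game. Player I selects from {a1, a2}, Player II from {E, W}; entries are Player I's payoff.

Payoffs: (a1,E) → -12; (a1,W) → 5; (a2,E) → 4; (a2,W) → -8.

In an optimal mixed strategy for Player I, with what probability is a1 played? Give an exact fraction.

Row minima: a1 → -12, a2 → -8; maximin = -8.
Column maxima: E → 4, W → 5; minimax = 4.
-8 ≠ 4, so there is no saddle point; optimal play is mixed.
Let Player I play a1 with probability p. Expected payoff against E: (-12)p + 4(1−p) = −16p + 4; against W: 5p + (-8)(1−p) = 13p − 8.
Setting these equal: −16p + 4 = 13p − 8 ⇒ −29p = -12 ⇒ p = 12/29, and the value is (-16)·(12/29) + 4 = -76/29.
For Player II: with q = P(E), equating a1's and a2's payoffs gives −17q + 5 = 12q − 8 ⇒ q = 13/29.

12/29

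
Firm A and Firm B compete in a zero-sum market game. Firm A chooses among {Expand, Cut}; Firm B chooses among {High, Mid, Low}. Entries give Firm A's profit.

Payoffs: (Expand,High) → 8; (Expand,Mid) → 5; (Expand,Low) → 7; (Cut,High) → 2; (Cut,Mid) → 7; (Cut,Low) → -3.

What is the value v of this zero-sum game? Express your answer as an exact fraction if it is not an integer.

Row minima: Expand → 5, Cut → -3; maximin = 5.
Column maxima: High → 8, Mid → 7, Low → 7; minimax = 7.
5 ≠ 7, so there is no saddle point; optimal play is mixed.
High is strictly dominated by Low (it gives Firm A strictly more in every row), so Firm B never plays it.
On the remaining 2×2 (Expand, Cut vs Mid, Low):
Let Firm A play Expand with probability p. Expected payoff against Mid: 5p + 7(1−p) = −2p + 7; against Low: 7p + (-3)(1−p) = 10p − 3.
Setting these equal: −2p + 7 = 10p − 3 ⇒ −12p = -10 ⇒ p = 5/6, and the value is (-2)·(5/6) + 7 = 16/3.
For Firm B: with q = P(Mid), equating Expand's and Cut's payoffs gives −2q + 7 = 10q − 3 ⇒ q = 5/6.

16/3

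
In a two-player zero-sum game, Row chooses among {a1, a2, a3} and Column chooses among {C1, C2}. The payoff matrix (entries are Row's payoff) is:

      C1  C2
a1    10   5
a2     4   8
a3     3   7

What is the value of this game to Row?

20/3

Row minima: a1 → 5, a2 → 4, a3 → 3; maximin = 5.
Column maxima: C1 → 10, C2 → 8; minimax = 8.
5 ≠ 8, so there is no saddle point; optimal play is mixed.
a3 is strictly dominated by a2, so Row never plays it.
On the remaining 2×2 (a1, a2 vs C1, C2):
Let Row play a1 with probability p. Expected payoff against C1: 10p + 4(1−p) = 6p + 4; against C2: 5p + 8(1−p) = −3p + 8.
Setting these equal: 6p + 4 = −3p + 8 ⇒ 9p = 4 ⇒ p = 4/9, and the value is (6)·(4/9) + 4 = 20/3.
For Column: with q = P(C1), equating a1's and a2's payoffs gives 5q + 5 = −4q + 8 ⇒ q = 1/3.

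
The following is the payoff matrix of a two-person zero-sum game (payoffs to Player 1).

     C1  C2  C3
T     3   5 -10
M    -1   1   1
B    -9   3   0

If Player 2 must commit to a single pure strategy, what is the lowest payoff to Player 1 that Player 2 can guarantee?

1

Column maxima: C1 → 3, C2 → 5, C3 → 1.
The smallest of these is 1.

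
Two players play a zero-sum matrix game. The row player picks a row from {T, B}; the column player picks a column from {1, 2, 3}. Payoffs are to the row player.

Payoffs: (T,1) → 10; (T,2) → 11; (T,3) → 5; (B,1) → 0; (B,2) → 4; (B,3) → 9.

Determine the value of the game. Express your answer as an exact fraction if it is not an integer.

45/7

Row minima: T → 5, B → 0; maximin = 5.
Column maxima: 1 → 10, 2 → 11, 3 → 9; minimax = 9.
5 ≠ 9, so there is no saddle point; optimal play is mixed.
2 is strictly dominated by 1 (it gives the row player strictly more in every row), so the column player never plays it.
On the remaining 2×2 (T, B vs 1, 3):
Let the row player play T with probability p. Expected payoff against 1: 10p + 0(1−p) = 10p; against 3: 5p + 9(1−p) = −4p + 9.
Setting these equal: 10p = −4p + 9 ⇒ 14p = 9 ⇒ p = 9/14, and the value is (10)·(9/14) = 45/7.
For the column player: with q = P(1), equating T's and B's payoffs gives 5q + 5 = −9q + 9 ⇒ q = 2/7.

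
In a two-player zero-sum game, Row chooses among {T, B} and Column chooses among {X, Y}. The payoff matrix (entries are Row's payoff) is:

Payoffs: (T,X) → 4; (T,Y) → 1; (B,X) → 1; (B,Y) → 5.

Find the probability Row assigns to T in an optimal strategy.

Row minima: T → 1, B → 1; maximin = 1.
Column maxima: X → 4, Y → 5; minimax = 4.
1 ≠ 4, so there is no saddle point; optimal play is mixed.
Let Row play T with probability p. Expected payoff against X: 4p + 1(1−p) = 3p + 1; against Y: 1p + 5(1−p) = −4p + 5.
Setting these equal: 3p + 1 = −4p + 5 ⇒ 7p = 4 ⇒ p = 4/7, and the value is (3)·(4/7) + 1 = 19/7.
For Column: with q = P(X), equating T's and B's payoffs gives 3q + 1 = −4q + 5 ⇒ q = 4/7.

4/7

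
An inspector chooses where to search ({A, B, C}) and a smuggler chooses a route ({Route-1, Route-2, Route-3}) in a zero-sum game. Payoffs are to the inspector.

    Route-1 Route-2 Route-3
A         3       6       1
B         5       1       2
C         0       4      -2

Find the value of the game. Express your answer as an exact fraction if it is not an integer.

11/6

Row minima: A → 1, B → 1, C → -2; maximin = 1.
Column maxima: Route-1 → 5, Route-2 → 6, Route-3 → 2; minimax = 2.
1 ≠ 2, so there is no saddle point; optimal play is mixed.
C is strictly dominated by A, so the inspector never plays it.
Route-1 is strictly dominated by Route-3 (it gives the inspector strictly more in every row), so the smuggler never plays it.
On the remaining 2×2 (A, B vs Route-2, Route-3):
Let the inspector play A with probability p. Expected payoff against Route-2: 6p + 1(1−p) = 5p + 1; against Route-3: 1p + 2(1−p) = −p + 2.
Setting these equal: 5p + 1 = −p + 2 ⇒ 6p = 1 ⇒ p = 1/6, and the value is (5)·(1/6) + 1 = 11/6.
For the smuggler: with q = P(Route-2), equating A's and B's payoffs gives 5q + 1 = −q + 2 ⇒ q = 1/6.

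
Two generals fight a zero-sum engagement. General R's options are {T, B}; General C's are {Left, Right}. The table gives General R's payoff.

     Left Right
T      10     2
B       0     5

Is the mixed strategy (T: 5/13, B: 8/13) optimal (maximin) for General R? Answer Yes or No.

Against Left this mix gives (5/13)·10 + (8/13)·0 = 50/13.
Against Right this mix gives (5/13)·2 + (8/13)·5 = 50/13.
All of General C's active replies (Left, Right) yield 50/13, and no column does worse for General R. The mix makes General C indifferent and guarantees 50/13, so it is optimal.

Yes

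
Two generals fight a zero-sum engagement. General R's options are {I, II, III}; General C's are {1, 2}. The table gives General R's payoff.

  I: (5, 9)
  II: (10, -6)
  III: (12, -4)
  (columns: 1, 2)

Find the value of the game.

32/5

Row minima: I → 5, II → -6, III → -4; maximin = 5.
Column maxima: 1 → 12, 2 → 9; minimax = 9.
5 ≠ 9, so there is no saddle point; optimal play is mixed.
II is strictly dominated by III, so General R never plays it.
On the remaining 2×2 (I, III vs 1, 2):
Let General R play I with probability p. Expected payoff against 1: 5p + 12(1−p) = −7p + 12; against 2: 9p + (-4)(1−p) = 13p − 4.
Setting these equal: −7p + 12 = 13p − 4 ⇒ −20p = -16 ⇒ p = 4/5, and the value is (-7)·(4/5) + 12 = 32/5.
For General C: with q = P(1), equating I's and III's payoffs gives −4q + 9 = 16q − 4 ⇒ q = 13/20.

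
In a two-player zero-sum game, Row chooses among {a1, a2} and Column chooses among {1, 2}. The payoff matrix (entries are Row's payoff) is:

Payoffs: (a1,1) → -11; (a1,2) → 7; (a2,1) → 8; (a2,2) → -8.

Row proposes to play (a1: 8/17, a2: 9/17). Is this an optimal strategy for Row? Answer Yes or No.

Against 1 this mix gives (8/17)·(-11) + (9/17)·8 = -16/17.
Against 2 this mix gives (8/17)·7 + (9/17)·(-8) = -16/17.
All of Column's active replies (1, 2) yield -16/17, and no column does worse for Row. The mix makes Column indifferent and guarantees -16/17, so it is optimal.

Yes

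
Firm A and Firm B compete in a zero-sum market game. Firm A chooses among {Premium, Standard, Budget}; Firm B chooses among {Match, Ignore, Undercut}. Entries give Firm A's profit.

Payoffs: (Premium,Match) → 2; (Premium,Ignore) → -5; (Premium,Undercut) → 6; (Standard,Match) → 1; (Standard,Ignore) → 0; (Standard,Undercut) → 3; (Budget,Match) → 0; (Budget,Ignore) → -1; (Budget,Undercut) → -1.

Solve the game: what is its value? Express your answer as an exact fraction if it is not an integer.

0

Row minima: Premium → -5, Standard → 0, Budget → -1; maximin = 0.
Column maxima: Match → 2, Ignore → 0, Undercut → 6; minimax = 0.
Since maximin = minimax = 0, there is a saddle point and the value is 0.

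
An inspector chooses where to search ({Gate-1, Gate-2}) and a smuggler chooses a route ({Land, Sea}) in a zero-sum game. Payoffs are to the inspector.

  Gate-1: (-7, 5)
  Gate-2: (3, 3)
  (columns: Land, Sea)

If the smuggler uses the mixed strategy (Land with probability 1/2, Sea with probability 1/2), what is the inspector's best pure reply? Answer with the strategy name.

Gate-2

Expected payoff of Gate-1: (1/2)·(-7) + (1/2)·5 = -1.
Expected payoff of Gate-2: (1/2)·3 + (1/2)·3 = 3.
The largest is 3, so the inspector's best response is Gate-2.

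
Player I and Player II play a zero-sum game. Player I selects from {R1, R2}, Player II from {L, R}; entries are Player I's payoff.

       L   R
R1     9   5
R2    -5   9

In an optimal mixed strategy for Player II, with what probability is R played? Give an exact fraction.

7/9

Row minima: R1 → 5, R2 → -5; maximin = 5.
Column maxima: L → 9, R → 9; minimax = 9.
5 ≠ 9, so there is no saddle point; optimal play is mixed.
Let Player I play R1 with probability p. Expected payoff against L: 9p + (-5)(1−p) = 14p − 5; against R: 5p + 9(1−p) = −4p + 9.
Setting these equal: 14p − 5 = −4p + 9 ⇒ 18p = 14 ⇒ p = 7/9, and the value is (14)·(7/9) − 5 = 53/9.
For Player II: with q = P(L), equating R1's and R2's payoffs gives 4q + 5 = −14q + 9 ⇒ q = 2/9.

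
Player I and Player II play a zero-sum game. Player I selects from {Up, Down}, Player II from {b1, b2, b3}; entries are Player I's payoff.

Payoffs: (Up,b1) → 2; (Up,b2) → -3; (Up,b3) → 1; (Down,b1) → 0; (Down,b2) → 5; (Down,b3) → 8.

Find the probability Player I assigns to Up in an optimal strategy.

Row minima: Up → -3, Down → 0; maximin = 0.
Column maxima: b1 → 2, b2 → 5, b3 → 8; minimax = 2.
0 ≠ 2, so there is no saddle point; optimal play is mixed.
b3 is strictly dominated by b2 (it gives Player I strictly more in every row), so Player II never plays it.
On the remaining 2×2 (Up, Down vs b1, b2):
Let Player I play Up with probability p. Expected payoff against b1: 2p + 0(1−p) = 2p; against b2: (-3)p + 5(1−p) = −8p + 5.
Setting these equal: 2p = −8p + 5 ⇒ 10p = 5 ⇒ p = 1/2, and the value is (2)·(1/2) = 1.
For Player II: with q = P(b1), equating Up's and Down's payoffs gives 5q − 3 = −5q + 5 ⇒ q = 4/5.

1/2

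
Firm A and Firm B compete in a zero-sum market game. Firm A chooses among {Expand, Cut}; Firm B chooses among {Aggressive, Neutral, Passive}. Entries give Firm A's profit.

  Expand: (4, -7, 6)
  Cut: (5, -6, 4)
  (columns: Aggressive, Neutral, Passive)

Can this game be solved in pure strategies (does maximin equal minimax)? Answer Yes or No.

Yes

Row minima: Expand → -7, Cut → -6; maximin = -6.
Column maxima: Aggressive → 5, Neutral → -6, Passive → 6; minimax = -6.
maximin = minimax = -6, so a saddle point exists.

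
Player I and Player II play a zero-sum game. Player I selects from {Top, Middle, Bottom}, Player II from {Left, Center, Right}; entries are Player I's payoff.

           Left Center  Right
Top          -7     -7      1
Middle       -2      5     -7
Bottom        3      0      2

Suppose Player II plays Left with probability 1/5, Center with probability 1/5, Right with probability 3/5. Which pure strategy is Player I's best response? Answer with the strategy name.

Expected payoff of Top: (1/5)·(-7) + (1/5)·(-7) + (3/5)·1 = -11/5.
Expected payoff of Middle: (1/5)·(-2) + (1/5)·5 + (3/5)·(-7) = -18/5.
Expected payoff of Bottom: (1/5)·3 + (1/5)·0 + (3/5)·2 = 9/5.
The largest is 9/5, so Player I's best response is Bottom.

Bottom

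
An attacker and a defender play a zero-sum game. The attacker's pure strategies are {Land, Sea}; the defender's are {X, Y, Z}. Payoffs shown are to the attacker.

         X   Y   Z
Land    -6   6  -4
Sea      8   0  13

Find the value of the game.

Row minima: Land → -6, Sea → 0; maximin = 0.
Column maxima: X → 8, Y → 6, Z → 13; minimax = 6.
0 ≠ 6, so there is no saddle point; optimal play is mixed.
Z is strictly dominated by X (it gives the attacker strictly more in every row), so the defender never plays it.
On the remaining 2×2 (Land, Sea vs X, Y):
Let the attacker play Land with probability p. Expected payoff against X: (-6)p + 8(1−p) = −14p + 8; against Y: 6p + 0(1−p) = 6p.
Setting these equal: −14p + 8 = 6p ⇒ −20p = -8 ⇒ p = 2/5, and the value is (-14)·(2/5) + 8 = 12/5.
For the defender: with q = P(X), equating Land's and Sea's payoffs gives −12q + 6 = 8q ⇒ q = 3/10.

12/5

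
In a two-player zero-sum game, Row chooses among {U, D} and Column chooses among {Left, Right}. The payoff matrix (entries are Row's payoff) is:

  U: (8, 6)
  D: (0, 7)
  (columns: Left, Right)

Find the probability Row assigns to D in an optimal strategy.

Row minima: U → 6, D → 0; maximin = 6.
Column maxima: Left → 8, Right → 7; minimax = 7.
6 ≠ 7, so there is no saddle point; optimal play is mixed.
Let Row play U with probability p. Expected payoff against Left: 8p + 0(1−p) = 8p; against Right: 6p + 7(1−p) = −p + 7.
Setting these equal: 8p = −p + 7 ⇒ 9p = 7 ⇒ p = 7/9, and the value is (8)·(7/9) = 56/9.
For Column: with q = P(Left), equating U's and D's payoffs gives 2q + 6 = −7q + 7 ⇒ q = 1/9.

2/9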